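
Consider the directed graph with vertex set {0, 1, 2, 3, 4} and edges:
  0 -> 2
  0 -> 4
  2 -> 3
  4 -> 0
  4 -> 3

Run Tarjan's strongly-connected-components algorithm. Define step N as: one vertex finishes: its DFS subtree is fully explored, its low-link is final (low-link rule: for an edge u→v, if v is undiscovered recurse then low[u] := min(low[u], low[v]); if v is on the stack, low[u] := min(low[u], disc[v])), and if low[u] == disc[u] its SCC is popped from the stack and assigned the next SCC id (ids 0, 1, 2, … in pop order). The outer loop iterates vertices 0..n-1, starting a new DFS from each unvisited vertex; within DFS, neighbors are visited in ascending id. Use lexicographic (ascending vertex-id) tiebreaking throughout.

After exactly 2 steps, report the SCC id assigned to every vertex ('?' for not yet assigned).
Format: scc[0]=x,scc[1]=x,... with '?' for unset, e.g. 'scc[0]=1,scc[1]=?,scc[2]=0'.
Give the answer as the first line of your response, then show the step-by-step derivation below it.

scc[0]=?,scc[1]=?,scc[2]=1,scc[3]=0,scc[4]=?

step 1: low=(low[0]=0,low[1]=?,low[2]=1,low[3]=2,low[4]=?); scc=(scc[0]=?,scc[1]=?,scc[2]=?,scc[3]=0,scc[4]=?)
step 2: low=(low[0]=0,low[1]=?,low[2]=1,low[3]=2,low[4]=?); scc=(scc[0]=?,scc[1]=?,scc[2]=1,scc[3]=0,scc[4]=?)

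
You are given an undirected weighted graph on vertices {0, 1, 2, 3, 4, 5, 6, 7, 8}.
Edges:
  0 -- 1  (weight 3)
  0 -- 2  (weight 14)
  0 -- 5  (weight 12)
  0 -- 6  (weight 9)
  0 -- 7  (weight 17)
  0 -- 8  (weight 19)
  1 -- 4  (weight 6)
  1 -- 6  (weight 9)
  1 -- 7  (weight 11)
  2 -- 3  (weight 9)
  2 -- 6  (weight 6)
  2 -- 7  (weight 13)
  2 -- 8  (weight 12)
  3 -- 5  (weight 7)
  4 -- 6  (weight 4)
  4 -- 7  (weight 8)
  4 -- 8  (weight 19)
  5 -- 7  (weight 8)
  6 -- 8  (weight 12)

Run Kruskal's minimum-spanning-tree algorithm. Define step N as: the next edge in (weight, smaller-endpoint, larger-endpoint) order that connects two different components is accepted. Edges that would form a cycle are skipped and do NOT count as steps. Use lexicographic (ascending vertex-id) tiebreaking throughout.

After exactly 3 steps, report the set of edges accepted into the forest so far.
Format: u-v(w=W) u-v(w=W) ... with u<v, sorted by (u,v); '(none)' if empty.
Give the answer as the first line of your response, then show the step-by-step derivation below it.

0-1(w=3) 1-4(w=6) 4-6(w=4)

step 1: add edge 0-1 (w=3); MST = {0-1(w=3)}
step 2: add edge 4-6 (w=4); MST = {0-1(w=3) 4-6(w=4)}
step 3: add edge 1-4 (w=6); MST = {0-1(w=3) 1-4(w=6) 4-6(w=4)}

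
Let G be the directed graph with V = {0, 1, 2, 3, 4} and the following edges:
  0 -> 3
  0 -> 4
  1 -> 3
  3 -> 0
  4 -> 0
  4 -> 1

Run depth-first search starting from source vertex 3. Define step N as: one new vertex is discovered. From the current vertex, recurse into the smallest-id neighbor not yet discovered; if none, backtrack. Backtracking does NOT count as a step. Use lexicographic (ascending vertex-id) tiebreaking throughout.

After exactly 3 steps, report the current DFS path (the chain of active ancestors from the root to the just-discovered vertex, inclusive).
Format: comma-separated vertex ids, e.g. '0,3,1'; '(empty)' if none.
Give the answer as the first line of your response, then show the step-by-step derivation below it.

3,0,4

step 1: discover 3; path=3; order=3
step 2: discover 0; path=3>0; order=3,0
step 3: discover 4; path=3>0>4; order=3,0,4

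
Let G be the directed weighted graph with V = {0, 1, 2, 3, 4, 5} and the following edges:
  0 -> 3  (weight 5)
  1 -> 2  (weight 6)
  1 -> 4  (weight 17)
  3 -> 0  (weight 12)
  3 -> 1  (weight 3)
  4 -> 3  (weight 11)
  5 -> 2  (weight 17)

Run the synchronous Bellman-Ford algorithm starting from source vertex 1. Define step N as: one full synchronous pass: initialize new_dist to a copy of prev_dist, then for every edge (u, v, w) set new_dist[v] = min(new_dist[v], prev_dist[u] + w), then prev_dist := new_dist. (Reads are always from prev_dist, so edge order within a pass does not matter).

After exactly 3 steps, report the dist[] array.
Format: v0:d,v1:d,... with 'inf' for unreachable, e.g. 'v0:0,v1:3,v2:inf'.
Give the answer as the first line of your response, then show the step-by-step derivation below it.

v0:40,v1:0,v2:6,v3:28,v4:17,v5:inf

step 1: dist = v0:inf,v1:0,v2:6,v3:inf,v4:17,v5:inf
step 2: dist = v0:inf,v1:0,v2:6,v3:28,v4:17,v5:inf
step 3: dist = v0:40,v1:0,v2:6,v3:28,v4:17,v5:inf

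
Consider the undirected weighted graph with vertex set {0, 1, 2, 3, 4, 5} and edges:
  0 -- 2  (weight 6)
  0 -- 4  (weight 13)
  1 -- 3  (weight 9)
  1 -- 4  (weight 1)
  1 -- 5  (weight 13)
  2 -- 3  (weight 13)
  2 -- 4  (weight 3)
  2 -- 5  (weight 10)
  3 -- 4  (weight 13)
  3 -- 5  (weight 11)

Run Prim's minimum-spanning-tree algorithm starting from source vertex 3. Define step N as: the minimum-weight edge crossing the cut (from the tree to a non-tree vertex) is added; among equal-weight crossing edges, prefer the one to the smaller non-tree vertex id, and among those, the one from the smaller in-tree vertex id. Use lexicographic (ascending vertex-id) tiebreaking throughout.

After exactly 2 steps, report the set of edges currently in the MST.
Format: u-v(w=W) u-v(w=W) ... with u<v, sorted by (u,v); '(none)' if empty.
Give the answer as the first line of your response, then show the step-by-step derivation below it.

1-3(w=9) 1-4(w=1)

step 1: add edge 1-3 (w=9); MST = {1-3(w=9)}
step 2: add edge 1-4 (w=1); MST = {1-3(w=9) 1-4(w=1)}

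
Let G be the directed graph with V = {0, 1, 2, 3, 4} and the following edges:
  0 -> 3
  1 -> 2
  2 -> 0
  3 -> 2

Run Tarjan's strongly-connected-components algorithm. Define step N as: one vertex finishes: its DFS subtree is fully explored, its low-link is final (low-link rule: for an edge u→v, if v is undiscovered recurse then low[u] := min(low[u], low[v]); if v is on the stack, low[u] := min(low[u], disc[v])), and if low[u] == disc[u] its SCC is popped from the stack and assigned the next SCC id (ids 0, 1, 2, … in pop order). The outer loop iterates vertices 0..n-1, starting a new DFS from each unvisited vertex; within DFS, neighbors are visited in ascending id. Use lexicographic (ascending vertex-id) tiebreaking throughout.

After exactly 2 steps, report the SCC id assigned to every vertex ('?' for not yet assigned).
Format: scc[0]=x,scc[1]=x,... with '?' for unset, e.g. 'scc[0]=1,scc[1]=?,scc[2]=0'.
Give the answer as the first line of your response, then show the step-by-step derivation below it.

scc[0]=?,scc[1]=?,scc[2]=?,scc[3]=?,scc[4]=?

step 1: low=(low[0]=0,low[1]=?,low[2]=0,low[3]=1,low[4]=?); scc=(scc[0]=?,scc[1]=?,scc[2]=?,scc[3]=?,scc[4]=?)
step 2: low=(low[0]=0,low[1]=?,low[2]=0,low[3]=0,low[4]=?); scc=(scc[0]=?,scc[1]=?,scc[2]=?,scc[3]=?,scc[4]=?)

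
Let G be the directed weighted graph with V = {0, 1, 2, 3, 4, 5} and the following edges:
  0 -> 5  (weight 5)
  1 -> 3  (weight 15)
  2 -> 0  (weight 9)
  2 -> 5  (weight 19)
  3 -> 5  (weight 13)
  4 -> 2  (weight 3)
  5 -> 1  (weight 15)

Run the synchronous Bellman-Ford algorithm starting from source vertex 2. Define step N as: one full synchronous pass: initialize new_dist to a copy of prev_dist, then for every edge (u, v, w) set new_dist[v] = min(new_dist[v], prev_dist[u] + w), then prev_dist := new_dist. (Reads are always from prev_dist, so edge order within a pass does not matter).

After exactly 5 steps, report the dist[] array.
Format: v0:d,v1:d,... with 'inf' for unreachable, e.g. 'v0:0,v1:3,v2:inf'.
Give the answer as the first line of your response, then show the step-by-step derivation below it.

v0:9,v1:29,v2:0,v3:44,v4:inf,v5:14

step 1: dist = v0:9,v1:inf,v2:0,v3:inf,v4:inf,v5:19
step 2: dist = v0:9,v1:34,v2:0,v3:inf,v4:inf,v5:14
step 3: dist = v0:9,v1:29,v2:0,v3:49,v4:inf,v5:14
step 4: dist = v0:9,v1:29,v2:0,v3:44,v4:inf,v5:14
step 5: dist = v0:9,v1:29,v2:0,v3:44,v4:inf,v5:14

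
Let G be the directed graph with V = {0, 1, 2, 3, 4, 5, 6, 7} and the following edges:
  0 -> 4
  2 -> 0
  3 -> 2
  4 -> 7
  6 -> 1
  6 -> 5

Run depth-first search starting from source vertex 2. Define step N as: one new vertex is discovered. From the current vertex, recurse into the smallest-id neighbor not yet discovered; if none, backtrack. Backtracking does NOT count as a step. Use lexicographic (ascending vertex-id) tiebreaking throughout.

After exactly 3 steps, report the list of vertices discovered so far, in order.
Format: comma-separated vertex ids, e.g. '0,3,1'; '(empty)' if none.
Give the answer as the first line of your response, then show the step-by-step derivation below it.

2,0,4

step 1: discover 2; path=2; order=2
step 2: discover 0; path=2>0; order=2,0
step 3: discover 4; path=2>0>4; order=2,0,4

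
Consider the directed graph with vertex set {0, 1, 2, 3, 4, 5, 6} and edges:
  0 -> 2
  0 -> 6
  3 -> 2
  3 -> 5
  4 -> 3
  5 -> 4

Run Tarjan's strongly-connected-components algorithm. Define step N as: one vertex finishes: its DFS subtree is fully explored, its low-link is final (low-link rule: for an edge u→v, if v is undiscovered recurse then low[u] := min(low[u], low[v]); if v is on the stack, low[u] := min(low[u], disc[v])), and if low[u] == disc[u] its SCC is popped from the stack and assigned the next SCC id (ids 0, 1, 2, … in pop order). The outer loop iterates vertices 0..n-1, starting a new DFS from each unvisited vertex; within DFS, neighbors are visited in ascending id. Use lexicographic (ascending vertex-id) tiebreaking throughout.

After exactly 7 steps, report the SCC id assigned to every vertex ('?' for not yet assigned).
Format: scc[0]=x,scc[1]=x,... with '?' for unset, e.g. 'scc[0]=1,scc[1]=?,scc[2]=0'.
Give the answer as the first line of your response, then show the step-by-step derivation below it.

scc[0]=2,scc[1]=3,scc[2]=0,scc[3]=4,scc[4]=4,scc[5]=4,scc[6]=1

step 1: low=(low[0]=0,low[1]=?,low[2]=1,low[3]=?,low[4]=?,low[5]=?,low[6]=?); scc=(scc[0]=?,scc[1]=?,scc[2]=0,scc[3]=?,scc[4]=?,scc[5]=?,scc[6]=?)
step 2: low=(low[0]=0,low[1]=?,low[2]=1,low[3]=?,low[4]=?,low[5]=?,low[6]=2); scc=(scc[0]=?,scc[1]=?,scc[2]=0,scc[3]=?,scc[4]=?,scc[5]=?,scc[6]=1)
step 3: low=(low[0]=0,low[1]=?,low[2]=1,low[3]=?,low[4]=?,low[5]=?,low[6]=2); scc=(scc[0]=2,scc[1]=?,scc[2]=0,scc[3]=?,scc[4]=?,scc[5]=?,scc[6]=1)
step 4: low=(low[0]=0,low[1]=3,low[2]=1,low[3]=?,low[4]=?,low[5]=?,low[6]=2); scc=(scc[0]=2,scc[1]=3,scc[2]=0,scc[3]=?,scc[4]=?,scc[5]=?,scc[6]=1)
step 5: low=(low[0]=0,low[1]=3,low[2]=1,low[3]=4,low[4]=4,low[5]=5,low[6]=2); scc=(scc[0]=2,scc[1]=3,scc[2]=0,scc[3]=?,scc[4]=?,scc[5]=?,scc[6]=1)
step 6: low=(low[0]=0,low[1]=3,low[2]=1,low[3]=4,low[4]=4,low[5]=4,low[6]=2); scc=(scc[0]=2,scc[1]=3,scc[2]=0,scc[3]=?,scc[4]=?,scc[5]=?,scc[6]=1)
step 7: low=(low[0]=0,low[1]=3,low[2]=1,low[3]=4,low[4]=4,low[5]=4,low[6]=2); scc=(scc[0]=2,scc[1]=3,scc[2]=0,scc[3]=4,scc[4]=4,scc[5]=4,scc[6]=1)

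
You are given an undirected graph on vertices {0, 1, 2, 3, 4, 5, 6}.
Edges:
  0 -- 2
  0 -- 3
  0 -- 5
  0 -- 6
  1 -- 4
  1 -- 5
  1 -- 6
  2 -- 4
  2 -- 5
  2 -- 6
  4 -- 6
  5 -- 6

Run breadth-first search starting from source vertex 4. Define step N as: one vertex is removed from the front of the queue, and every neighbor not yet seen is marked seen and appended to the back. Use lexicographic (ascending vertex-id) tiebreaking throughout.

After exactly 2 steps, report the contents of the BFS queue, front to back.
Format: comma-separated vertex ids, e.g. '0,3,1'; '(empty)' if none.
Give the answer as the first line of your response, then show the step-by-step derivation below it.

2,6,5

step 1: dequeue 4; queue=[1,2,6]; order=4
step 2: dequeue 1; queue=[2,6,5]; order=4,1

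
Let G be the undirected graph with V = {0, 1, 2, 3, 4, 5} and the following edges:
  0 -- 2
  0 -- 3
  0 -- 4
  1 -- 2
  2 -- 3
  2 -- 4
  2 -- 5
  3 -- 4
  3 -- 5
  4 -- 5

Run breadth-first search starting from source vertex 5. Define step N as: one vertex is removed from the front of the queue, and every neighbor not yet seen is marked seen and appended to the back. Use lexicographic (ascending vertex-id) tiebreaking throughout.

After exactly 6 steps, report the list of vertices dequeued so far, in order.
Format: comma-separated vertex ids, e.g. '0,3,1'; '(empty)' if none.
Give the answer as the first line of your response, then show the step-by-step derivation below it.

5,2,3,4,0,1

step 1: dequeue 5; queue=[2,3,4]; order=5
step 2: dequeue 2; queue=[3,4,0,1]; order=5,2
step 3: dequeue 3; queue=[4,0,1]; order=5,2,3
step 4: dequeue 4; queue=[0,1]; order=5,2,3,4
step 5: dequeue 0; queue=[1]; order=5,2,3,4,0
step 6: dequeue 1; queue=[(empty)]; order=5,2,3,4,0,1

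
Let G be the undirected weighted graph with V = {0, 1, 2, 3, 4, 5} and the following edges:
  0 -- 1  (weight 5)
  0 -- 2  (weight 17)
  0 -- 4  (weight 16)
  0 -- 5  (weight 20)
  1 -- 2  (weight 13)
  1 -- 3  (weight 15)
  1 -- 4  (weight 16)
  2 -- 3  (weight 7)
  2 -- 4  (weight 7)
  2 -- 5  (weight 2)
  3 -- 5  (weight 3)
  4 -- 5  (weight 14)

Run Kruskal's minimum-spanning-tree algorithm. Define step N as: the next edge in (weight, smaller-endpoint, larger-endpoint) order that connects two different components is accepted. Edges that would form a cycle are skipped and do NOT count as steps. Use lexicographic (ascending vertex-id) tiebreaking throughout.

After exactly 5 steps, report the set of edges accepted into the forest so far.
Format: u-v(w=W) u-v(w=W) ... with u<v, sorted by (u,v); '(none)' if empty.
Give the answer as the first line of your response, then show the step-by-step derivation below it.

0-1(w=5) 1-2(w=13) 2-4(w=7) 2-5(w=2) 3-5(w=3)

step 1: add edge 2-5 (w=2); MST = {2-5(w=2)}
step 2: add edge 3-5 (w=3); MST = {2-5(w=2) 3-5(w=3)}
step 3: add edge 0-1 (w=5); MST = {0-1(w=5) 2-5(w=2) 3-5(w=3)}
step 4: add edge 2-4 (w=7); MST = {0-1(w=5) 2-4(w=7) 2-5(w=2) 3-5(w=3)}
step 5: add edge 1-2 (w=13); MST = {0-1(w=5) 1-2(w=13) 2-4(w=7) 2-5(w=2) 3-5(w=3)}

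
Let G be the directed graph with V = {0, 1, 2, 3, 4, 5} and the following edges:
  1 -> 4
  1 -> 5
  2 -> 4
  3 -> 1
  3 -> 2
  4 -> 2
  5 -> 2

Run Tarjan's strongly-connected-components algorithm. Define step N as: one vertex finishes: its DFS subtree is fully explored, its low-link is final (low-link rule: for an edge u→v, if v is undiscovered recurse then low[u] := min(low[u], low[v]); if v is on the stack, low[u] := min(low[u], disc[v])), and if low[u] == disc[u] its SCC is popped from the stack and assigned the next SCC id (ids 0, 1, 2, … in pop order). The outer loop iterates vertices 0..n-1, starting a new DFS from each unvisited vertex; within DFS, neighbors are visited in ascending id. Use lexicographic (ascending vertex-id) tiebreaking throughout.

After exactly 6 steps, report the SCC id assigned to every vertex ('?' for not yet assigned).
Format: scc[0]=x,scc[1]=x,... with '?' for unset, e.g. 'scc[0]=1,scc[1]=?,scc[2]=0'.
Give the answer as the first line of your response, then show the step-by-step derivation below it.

scc[0]=0,scc[1]=3,scc[2]=1,scc[3]=4,scc[4]=1,scc[5]=2

step 1: low=(low[0]=0,low[1]=?,low[2]=?,low[3]=?,low[4]=?,low[5]=?); scc=(scc[0]=0,scc[1]=?,scc[2]=?,scc[3]=?,scc[4]=?,scc[5]=?)
step 2: low=(low[0]=0,low[1]=1,low[2]=2,low[3]=?,low[4]=2,low[5]=?); scc=(scc[0]=0,scc[1]=?,scc[2]=?,scc[3]=?,scc[4]=?,scc[5]=?)
step 3: low=(low[0]=0,low[1]=1,low[2]=2,low[3]=?,low[4]=2,low[5]=?); scc=(scc[0]=0,scc[1]=?,scc[2]=1,scc[3]=?,scc[4]=1,scc[5]=?)
step 4: low=(low[0]=0,low[1]=1,low[2]=2,low[3]=?,low[4]=2,low[5]=4); scc=(scc[0]=0,scc[1]=?,scc[2]=1,scc[3]=?,scc[4]=1,scc[5]=2)
step 5: low=(low[0]=0,low[1]=1,low[2]=2,low[3]=?,low[4]=2,low[5]=4); scc=(scc[0]=0,scc[1]=3,scc[2]=1,scc[3]=?,scc[4]=1,scc[5]=2)
step 6: low=(low[0]=0,low[1]=1,low[2]=2,low[3]=5,low[4]=2,low[5]=4); scc=(scc[0]=0,scc[1]=3,scc[2]=1,scc[3]=4,scc[4]=1,scc[5]=2)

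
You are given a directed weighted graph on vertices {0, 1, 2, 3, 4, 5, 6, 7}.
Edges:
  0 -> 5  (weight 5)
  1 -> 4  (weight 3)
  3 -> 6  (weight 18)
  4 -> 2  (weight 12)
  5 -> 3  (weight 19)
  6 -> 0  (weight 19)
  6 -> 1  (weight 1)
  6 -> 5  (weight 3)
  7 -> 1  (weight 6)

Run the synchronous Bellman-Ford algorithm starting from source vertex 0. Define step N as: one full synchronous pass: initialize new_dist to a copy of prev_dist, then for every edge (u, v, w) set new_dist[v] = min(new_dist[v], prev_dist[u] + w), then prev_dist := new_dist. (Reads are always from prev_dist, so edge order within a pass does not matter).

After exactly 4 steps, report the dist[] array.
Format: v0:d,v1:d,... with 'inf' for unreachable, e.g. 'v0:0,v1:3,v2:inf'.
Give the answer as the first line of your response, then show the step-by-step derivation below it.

v0:0,v1:43,v2:inf,v3:24,v4:inf,v5:5,v6:42,v7:inf

step 1: dist = v0:0,v1:inf,v2:inf,v3:inf,v4:inf,v5:5,v6:inf,v7:inf
step 2: dist = v0:0,v1:inf,v2:inf,v3:24,v4:inf,v5:5,v6:inf,v7:inf
step 3: dist = v0:0,v1:inf,v2:inf,v3:24,v4:inf,v5:5,v6:42,v7:inf
step 4: dist = v0:0,v1:43,v2:inf,v3:24,v4:inf,v5:5,v6:42,v7:inf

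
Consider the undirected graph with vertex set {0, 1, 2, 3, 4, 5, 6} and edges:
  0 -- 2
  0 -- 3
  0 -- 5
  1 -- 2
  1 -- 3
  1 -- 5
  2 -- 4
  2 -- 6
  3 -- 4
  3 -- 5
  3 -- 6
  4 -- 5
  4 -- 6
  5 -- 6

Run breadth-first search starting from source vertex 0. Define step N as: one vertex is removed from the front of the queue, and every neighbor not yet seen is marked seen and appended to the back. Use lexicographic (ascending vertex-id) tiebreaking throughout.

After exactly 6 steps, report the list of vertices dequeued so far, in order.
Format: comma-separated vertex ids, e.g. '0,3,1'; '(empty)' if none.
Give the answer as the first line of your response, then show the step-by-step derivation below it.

0,2,3,5,1,4

step 1: dequeue 0; queue=[2,3,5]; order=0
step 2: dequeue 2; queue=[3,5,1,4,6]; order=0,2
step 3: dequeue 3; queue=[5,1,4,6]; order=0,2,3
step 4: dequeue 5; queue=[1,4,6]; order=0,2,3,5
step 5: dequeue 1; queue=[4,6]; order=0,2,3,5,1
step 6: dequeue 4; queue=[6]; order=0,2,3,5,1,4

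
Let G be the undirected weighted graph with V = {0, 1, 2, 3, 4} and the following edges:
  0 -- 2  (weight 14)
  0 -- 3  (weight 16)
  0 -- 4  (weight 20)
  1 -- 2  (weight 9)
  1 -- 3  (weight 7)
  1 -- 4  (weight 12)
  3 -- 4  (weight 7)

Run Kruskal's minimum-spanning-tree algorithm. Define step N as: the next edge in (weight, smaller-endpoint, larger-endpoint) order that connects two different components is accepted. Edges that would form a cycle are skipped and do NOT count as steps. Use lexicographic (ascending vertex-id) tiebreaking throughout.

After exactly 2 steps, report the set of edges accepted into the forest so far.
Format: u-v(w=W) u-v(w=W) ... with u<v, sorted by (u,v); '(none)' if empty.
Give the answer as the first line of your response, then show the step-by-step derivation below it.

1-3(w=7) 3-4(w=7)

step 1: add edge 1-3 (w=7); MST = {1-3(w=7)}
step 2: add edge 3-4 (w=7); MST = {1-3(w=7) 3-4(w=7)}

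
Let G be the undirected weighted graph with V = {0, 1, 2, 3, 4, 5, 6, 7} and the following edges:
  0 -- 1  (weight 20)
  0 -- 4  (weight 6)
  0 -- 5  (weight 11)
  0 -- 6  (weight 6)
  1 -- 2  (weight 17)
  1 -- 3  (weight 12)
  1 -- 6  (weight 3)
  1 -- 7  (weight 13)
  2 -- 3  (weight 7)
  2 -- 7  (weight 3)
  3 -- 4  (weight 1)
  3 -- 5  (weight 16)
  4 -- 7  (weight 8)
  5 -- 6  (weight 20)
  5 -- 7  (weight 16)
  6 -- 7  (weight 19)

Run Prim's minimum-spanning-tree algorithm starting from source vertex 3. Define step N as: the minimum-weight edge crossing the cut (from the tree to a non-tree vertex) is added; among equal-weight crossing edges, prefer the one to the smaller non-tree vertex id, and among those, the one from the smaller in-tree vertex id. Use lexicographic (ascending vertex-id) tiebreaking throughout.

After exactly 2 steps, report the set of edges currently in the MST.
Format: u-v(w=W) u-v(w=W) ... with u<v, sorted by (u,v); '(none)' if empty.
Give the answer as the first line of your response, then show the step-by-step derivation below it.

0-4(w=6) 3-4(w=1)

step 1: add edge 3-4 (w=1); MST = {3-4(w=1)}
step 2: add edge 0-4 (w=6); MST = {0-4(w=6) 3-4(w=1)}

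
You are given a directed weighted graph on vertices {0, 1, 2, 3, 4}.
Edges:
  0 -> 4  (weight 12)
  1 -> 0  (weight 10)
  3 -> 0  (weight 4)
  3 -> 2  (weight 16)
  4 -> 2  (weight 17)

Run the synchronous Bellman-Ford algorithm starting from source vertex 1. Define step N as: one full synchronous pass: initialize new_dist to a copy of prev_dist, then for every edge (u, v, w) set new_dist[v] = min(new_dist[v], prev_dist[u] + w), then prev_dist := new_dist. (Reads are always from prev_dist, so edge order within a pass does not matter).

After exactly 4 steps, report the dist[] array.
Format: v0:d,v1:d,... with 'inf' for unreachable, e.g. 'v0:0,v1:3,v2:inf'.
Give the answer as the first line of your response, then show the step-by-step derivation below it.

v0:10,v1:0,v2:39,v3:inf,v4:22

step 1: dist = v0:10,v1:0,v2:inf,v3:inf,v4:inf
step 2: dist = v0:10,v1:0,v2:inf,v3:inf,v4:22
step 3: dist = v0:10,v1:0,v2:39,v3:inf,v4:22
step 4: dist = v0:10,v1:0,v2:39,v3:inf,v4:22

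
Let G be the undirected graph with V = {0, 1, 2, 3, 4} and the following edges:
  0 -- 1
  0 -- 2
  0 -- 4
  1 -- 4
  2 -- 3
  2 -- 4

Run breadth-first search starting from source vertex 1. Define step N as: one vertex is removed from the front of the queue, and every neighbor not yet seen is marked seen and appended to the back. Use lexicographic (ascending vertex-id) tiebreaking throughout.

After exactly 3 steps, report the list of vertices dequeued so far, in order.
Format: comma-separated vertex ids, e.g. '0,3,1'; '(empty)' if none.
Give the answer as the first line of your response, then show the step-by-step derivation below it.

1,0,4

step 1: dequeue 1; queue=[0,4]; order=1
step 2: dequeue 0; queue=[4,2]; order=1,0
step 3: dequeue 4; queue=[2]; order=1,0,4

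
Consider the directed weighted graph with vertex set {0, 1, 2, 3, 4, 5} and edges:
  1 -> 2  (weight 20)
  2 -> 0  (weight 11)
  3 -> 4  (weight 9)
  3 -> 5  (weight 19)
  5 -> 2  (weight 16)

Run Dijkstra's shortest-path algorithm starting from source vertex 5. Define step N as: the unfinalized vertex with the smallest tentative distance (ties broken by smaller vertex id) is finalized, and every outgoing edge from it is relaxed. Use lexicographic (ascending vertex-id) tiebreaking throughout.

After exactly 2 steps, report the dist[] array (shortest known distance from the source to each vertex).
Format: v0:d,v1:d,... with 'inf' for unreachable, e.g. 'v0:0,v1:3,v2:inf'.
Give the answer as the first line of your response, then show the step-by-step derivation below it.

v0:27,v1:inf,v2:16,v3:inf,v4:inf,v5:0

step 1: dist = v0:inf,v1:inf,v2:16,v3:inf,v4:inf,v5:0
step 2: dist = v0:27,v1:inf,v2:16,v3:inf,v4:inf,v5:0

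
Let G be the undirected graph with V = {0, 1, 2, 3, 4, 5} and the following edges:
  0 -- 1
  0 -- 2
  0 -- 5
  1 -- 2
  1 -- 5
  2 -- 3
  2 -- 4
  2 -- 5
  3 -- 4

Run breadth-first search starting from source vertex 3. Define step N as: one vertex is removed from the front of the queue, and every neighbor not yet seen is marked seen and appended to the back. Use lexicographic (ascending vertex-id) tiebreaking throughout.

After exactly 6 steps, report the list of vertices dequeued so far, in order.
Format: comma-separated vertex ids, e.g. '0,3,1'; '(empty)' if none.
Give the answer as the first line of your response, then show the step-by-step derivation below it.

3,2,4,0,1,5

step 1: dequeue 3; queue=[2,4]; order=3
step 2: dequeue 2; queue=[4,0,1,5]; order=3,2
step 3: dequeue 4; queue=[0,1,5]; order=3,2,4
step 4: dequeue 0; queue=[1,5]; order=3,2,4,0
step 5: dequeue 1; queue=[5]; order=3,2,4,0,1
step 6: dequeue 5; queue=[(empty)]; order=3,2,4,0,1,5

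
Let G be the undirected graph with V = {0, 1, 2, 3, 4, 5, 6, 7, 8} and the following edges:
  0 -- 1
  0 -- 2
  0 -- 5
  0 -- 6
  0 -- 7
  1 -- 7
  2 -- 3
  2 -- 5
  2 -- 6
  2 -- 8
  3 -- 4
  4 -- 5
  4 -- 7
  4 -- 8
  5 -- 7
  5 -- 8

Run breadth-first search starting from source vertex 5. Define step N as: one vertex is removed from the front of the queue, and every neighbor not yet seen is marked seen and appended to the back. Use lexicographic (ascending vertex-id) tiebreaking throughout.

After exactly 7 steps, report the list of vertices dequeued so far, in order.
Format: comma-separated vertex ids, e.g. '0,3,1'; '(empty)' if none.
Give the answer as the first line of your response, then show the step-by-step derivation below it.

5,0,2,4,7,8,1

step 1: dequeue 5; queue=[0,2,4,7,8]; order=5
step 2: dequeue 0; queue=[2,4,7,8,1,6]; order=5,0
step 3: dequeue 2; queue=[4,7,8,1,6,3]; order=5,0,2
step 4: dequeue 4; queue=[7,8,1,6,3]; order=5,0,2,4
step 5: dequeue 7; queue=[8,1,6,3]; order=5,0,2,4,7
step 6: dequeue 8; queue=[1,6,3]; order=5,0,2,4,7,8
step 7: dequeue 1; queue=[6,3]; order=5,0,2,4,7,8,1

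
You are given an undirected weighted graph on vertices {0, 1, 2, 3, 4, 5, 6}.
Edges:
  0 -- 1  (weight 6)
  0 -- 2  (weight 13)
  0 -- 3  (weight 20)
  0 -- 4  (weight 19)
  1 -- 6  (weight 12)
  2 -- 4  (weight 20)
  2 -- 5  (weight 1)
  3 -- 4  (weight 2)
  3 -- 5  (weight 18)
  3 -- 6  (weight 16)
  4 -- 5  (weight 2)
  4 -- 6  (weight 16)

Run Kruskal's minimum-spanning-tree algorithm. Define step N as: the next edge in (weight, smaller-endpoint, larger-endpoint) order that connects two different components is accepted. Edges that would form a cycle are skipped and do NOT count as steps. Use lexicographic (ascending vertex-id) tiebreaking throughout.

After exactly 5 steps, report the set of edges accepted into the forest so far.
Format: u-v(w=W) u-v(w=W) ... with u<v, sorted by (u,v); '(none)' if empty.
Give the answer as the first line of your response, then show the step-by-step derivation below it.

0-1(w=6) 1-6(w=12) 2-5(w=1) 3-4(w=2) 4-5(w=2)

step 1: add edge 2-5 (w=1); MST = {2-5(w=1)}
step 2: add edge 3-4 (w=2); MST = {2-5(w=1) 3-4(w=2)}
step 3: add edge 4-5 (w=2); MST = {2-5(w=1) 3-4(w=2) 4-5(w=2)}
step 4: add edge 0-1 (w=6); MST = {0-1(w=6) 2-5(w=1) 3-4(w=2) 4-5(w=2)}
step 5: add edge 1-6 (w=12); MST = {0-1(w=6) 1-6(w=12) 2-5(w=1) 3-4(w=2) 4-5(w=2)}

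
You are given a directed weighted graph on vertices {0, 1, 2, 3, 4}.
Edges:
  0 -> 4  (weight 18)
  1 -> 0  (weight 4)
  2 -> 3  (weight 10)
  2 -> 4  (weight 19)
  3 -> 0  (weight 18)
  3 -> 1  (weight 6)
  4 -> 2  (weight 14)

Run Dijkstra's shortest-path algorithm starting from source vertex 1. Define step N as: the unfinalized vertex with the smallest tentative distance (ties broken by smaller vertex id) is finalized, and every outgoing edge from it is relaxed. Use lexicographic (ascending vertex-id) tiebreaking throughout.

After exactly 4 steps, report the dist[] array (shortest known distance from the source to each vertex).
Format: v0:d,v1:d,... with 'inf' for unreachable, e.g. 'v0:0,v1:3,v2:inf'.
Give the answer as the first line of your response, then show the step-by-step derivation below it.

v0:4,v1:0,v2:36,v3:46,v4:22

step 1: dist = v0:4,v1:0,v2:inf,v3:inf,v4:inf
step 2: dist = v0:4,v1:0,v2:inf,v3:inf,v4:22
step 3: dist = v0:4,v1:0,v2:36,v3:inf,v4:22
step 4: dist = v0:4,v1:0,v2:36,v3:46,v4:22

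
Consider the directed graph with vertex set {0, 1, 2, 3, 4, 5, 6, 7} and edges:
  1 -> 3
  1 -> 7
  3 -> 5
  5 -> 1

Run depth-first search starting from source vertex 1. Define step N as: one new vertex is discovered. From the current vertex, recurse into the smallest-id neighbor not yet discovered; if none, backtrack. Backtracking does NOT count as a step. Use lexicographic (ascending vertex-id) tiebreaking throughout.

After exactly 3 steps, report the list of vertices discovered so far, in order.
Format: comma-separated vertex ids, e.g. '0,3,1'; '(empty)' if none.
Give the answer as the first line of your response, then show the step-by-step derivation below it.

1,3,5

step 1: discover 1; path=1; order=1
step 2: discover 3; path=1>3; order=1,3
step 3: discover 5; path=1>3>5; order=1,3,5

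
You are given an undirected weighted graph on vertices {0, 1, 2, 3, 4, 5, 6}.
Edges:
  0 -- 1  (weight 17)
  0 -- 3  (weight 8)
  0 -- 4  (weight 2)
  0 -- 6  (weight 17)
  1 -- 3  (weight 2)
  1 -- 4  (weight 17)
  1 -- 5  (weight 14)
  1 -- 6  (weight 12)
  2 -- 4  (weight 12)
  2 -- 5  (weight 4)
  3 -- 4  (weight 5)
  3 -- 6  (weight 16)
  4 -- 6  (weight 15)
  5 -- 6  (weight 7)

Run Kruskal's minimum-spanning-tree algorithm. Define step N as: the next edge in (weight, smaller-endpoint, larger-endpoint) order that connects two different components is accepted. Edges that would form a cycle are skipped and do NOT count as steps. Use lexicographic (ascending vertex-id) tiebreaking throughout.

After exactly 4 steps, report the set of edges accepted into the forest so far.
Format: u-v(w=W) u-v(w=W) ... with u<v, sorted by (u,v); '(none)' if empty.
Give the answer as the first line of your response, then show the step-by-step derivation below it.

0-4(w=2) 1-3(w=2) 2-5(w=4) 3-4(w=5)

step 1: add edge 0-4 (w=2); MST = {0-4(w=2)}
step 2: add edge 1-3 (w=2); MST = {0-4(w=2) 1-3(w=2)}
step 3: add edge 2-5 (w=4); MST = {0-4(w=2) 1-3(w=2) 2-5(w=4)}
step 4: add edge 3-4 (w=5); MST = {0-4(w=2) 1-3(w=2) 2-5(w=4) 3-4(w=5)}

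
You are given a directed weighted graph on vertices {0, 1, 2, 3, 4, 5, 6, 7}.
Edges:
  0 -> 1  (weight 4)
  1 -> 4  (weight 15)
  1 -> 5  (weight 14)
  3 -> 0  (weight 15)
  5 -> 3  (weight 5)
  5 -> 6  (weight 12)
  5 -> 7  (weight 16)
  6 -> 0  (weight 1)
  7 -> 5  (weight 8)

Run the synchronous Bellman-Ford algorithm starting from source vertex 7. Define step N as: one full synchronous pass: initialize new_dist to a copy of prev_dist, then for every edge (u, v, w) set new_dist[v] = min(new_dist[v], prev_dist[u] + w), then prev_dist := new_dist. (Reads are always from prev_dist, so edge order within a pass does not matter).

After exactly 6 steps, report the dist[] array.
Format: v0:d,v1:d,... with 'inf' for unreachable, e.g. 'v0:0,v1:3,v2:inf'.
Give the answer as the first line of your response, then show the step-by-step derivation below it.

v0:21,v1:25,v2:inf,v3:13,v4:40,v5:8,v6:20,v7:0

step 1: dist = v0:inf,v1:inf,v2:inf,v3:inf,v4:inf,v5:8,v6:inf,v7:0
step 2: dist = v0:inf,v1:inf,v2:inf,v3:13,v4:inf,v5:8,v6:20,v7:0
step 3: dist = v0:21,v1:inf,v2:inf,v3:13,v4:inf,v5:8,v6:20,v7:0
step 4: dist = v0:21,v1:25,v2:inf,v3:13,v4:inf,v5:8,v6:20,v7:0
step 5: dist = v0:21,v1:25,v2:inf,v3:13,v4:40,v5:8,v6:20,v7:0
step 6: dist = v0:21,v1:25,v2:inf,v3:13,v4:40,v5:8,v6:20,v7:0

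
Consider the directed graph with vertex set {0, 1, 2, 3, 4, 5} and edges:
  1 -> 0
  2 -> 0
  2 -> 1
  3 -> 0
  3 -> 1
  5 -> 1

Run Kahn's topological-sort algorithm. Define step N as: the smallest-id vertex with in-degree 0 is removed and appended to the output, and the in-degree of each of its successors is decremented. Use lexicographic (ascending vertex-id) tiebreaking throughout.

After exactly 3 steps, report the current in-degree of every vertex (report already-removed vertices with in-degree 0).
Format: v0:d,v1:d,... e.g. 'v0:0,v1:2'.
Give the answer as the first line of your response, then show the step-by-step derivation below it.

v0:1,v1:1,v2:0,v3:0,v4:0,v5:0

step 1: output 2; order=[2]; indeg=(2,2,0,0,0,0)
step 2: output 3; order=[2,3]; indeg=(1,1,0,0,0,0)
step 3: output 4; order=[2,3,4]; indeg=(1,1,0,0,0,0)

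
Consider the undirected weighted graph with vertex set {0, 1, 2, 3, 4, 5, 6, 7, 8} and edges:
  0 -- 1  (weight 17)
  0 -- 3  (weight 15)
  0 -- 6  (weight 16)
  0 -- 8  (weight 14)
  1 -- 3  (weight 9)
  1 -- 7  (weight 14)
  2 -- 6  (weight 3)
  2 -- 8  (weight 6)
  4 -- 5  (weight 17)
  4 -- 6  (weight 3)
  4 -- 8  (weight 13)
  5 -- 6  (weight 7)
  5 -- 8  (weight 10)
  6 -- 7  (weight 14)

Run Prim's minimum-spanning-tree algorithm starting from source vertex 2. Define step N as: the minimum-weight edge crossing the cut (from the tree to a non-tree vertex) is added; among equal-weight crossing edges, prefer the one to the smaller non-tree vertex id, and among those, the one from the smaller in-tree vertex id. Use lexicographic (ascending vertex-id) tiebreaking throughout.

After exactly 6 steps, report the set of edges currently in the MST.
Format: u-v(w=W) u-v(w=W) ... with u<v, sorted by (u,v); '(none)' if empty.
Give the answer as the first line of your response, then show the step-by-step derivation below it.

0-8(w=14) 2-6(w=3) 2-8(w=6) 4-6(w=3) 5-6(w=7) 6-7(w=14)

step 1: add edge 2-6 (w=3); MST = {2-6(w=3)}
step 2: add edge 4-6 (w=3); MST = {2-6(w=3) 4-6(w=3)}
step 3: add edge 2-8 (w=6); MST = {2-6(w=3) 2-8(w=6) 4-6(w=3)}
step 4: add edge 5-6 (w=7); MST = {2-6(w=3) 2-8(w=6) 4-6(w=3) 5-6(w=7)}
step 5: add edge 0-8 (w=14); MST = {0-8(w=14) 2-6(w=3) 2-8(w=6) 4-6(w=3) 5-6(w=7)}
step 6: add edge 6-7 (w=14); MST = {0-8(w=14) 2-6(w=3) 2-8(w=6) 4-6(w=3) 5-6(w=7) 6-7(w=14)}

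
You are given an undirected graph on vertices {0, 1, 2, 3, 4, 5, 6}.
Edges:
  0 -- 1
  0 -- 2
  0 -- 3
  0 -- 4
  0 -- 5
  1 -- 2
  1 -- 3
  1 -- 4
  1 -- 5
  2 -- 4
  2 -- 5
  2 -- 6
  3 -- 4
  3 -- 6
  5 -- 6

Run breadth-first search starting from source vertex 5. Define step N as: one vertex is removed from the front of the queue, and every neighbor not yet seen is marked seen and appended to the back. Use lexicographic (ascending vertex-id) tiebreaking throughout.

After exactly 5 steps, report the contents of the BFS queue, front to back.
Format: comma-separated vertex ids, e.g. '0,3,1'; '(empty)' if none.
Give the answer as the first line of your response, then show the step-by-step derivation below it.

3,4

step 1: dequeue 5; queue=[0,1,2,6]; order=5
step 2: dequeue 0; queue=[1,2,6,3,4]; order=5,0
step 3: dequeue 1; queue=[2,6,3,4]; order=5,0,1
step 4: dequeue 2; queue=[6,3,4]; order=5,0,1,2
step 5: dequeue 6; queue=[3,4]; order=5,0,1,2,6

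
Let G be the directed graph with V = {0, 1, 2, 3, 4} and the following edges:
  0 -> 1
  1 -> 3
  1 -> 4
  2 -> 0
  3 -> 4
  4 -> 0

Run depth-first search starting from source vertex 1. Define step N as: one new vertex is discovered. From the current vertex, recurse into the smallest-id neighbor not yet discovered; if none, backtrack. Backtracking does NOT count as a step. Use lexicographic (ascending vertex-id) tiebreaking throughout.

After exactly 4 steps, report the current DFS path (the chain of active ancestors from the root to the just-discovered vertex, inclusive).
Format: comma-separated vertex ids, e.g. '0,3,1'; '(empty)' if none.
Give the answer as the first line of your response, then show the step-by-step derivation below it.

1,3,4,0

step 1: discover 1; path=1; order=1
step 2: discover 3; path=1>3; order=1,3
step 3: discover 4; path=1>3>4; order=1,3,4
step 4: discover 0; path=1>3>4>0; order=1,3,4,0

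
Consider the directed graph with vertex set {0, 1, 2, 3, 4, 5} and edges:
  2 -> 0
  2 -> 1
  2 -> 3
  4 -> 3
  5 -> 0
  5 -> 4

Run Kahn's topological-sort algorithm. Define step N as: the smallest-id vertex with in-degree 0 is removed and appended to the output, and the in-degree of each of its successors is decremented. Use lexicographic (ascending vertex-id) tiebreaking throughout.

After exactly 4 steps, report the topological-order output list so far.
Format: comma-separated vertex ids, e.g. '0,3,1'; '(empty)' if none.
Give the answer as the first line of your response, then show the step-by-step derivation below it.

2,1,5,0

step 1: output 2; order=[2]; indeg=(1,0,0,1,1,0)
step 2: output 1; order=[2,1]; indeg=(1,0,0,1,1,0)
step 3: output 5; order=[2,1,5]; indeg=(0,0,0,1,0,0)
step 4: output 0; order=[2,1,5,0]; indeg=(0,0,0,1,0,0)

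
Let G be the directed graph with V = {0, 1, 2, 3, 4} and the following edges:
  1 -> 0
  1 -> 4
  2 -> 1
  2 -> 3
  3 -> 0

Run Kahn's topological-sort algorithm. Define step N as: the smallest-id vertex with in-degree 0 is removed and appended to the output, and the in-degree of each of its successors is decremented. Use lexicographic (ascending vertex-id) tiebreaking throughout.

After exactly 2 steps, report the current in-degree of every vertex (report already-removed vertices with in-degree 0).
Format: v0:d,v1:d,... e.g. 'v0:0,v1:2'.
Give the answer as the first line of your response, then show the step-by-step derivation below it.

v0:1,v1:0,v2:0,v3:0,v4:0

step 1: output 2; order=[2]; indeg=(2,0,0,0,1)
step 2: output 1; order=[2,1]; indeg=(1,0,0,0,0)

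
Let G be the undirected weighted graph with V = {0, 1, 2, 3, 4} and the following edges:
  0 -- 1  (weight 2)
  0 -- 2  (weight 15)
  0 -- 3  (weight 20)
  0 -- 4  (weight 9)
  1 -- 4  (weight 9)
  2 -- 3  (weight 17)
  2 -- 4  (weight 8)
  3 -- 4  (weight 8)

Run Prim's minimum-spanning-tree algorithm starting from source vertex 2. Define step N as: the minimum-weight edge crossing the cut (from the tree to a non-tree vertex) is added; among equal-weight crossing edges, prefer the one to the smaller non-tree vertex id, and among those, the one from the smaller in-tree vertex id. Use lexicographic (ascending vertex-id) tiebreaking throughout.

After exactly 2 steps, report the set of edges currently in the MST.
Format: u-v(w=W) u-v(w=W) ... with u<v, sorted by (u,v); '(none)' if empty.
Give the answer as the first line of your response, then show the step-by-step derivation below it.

2-4(w=8) 3-4(w=8)

step 1: add edge 2-4 (w=8); MST = {2-4(w=8)}
step 2: add edge 3-4 (w=8); MST = {2-4(w=8) 3-4(w=8)}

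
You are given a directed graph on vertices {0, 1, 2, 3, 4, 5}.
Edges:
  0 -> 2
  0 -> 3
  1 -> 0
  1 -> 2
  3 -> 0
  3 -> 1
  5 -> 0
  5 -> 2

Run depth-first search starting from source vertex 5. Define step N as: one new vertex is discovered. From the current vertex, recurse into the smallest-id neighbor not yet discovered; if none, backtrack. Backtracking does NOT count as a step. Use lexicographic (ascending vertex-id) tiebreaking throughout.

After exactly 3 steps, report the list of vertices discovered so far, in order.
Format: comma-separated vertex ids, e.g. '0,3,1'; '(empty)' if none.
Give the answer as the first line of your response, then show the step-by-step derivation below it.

5,0,2

step 1: discover 5; path=5; order=5
step 2: discover 0; path=5>0; order=5,0
step 3: discover 2; path=5>0>2; order=5,0,2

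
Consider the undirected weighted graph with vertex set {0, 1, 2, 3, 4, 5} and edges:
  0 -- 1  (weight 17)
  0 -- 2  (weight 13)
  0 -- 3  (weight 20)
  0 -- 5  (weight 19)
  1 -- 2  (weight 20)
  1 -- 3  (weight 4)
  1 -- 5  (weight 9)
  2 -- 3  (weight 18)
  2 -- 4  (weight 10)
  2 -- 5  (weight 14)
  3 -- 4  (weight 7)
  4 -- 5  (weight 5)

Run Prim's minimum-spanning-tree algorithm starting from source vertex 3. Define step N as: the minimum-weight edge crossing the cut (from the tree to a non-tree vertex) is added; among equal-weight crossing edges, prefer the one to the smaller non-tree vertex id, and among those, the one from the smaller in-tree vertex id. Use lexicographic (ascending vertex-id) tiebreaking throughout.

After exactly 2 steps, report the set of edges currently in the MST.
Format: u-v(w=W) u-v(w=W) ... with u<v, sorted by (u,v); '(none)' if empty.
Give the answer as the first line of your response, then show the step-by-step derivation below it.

1-3(w=4) 3-4(w=7)

step 1: add edge 1-3 (w=4); MST = {1-3(w=4)}
step 2: add edge 3-4 (w=7); MST = {1-3(w=4) 3-4(w=7)}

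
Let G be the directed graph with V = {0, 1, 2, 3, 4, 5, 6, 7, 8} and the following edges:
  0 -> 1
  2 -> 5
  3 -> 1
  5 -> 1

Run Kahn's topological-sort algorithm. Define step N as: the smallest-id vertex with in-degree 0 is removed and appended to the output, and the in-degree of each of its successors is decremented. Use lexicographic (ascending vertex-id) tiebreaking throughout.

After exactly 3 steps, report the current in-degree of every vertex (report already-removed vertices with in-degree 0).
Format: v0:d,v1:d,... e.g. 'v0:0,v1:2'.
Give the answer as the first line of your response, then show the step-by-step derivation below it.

v0:0,v1:1,v2:0,v3:0,v4:0,v5:0,v6:0,v7:0,v8:0

step 1: output 0; order=[0]; indeg=(0,2,0,0,0,1,0,0,0)
step 2: output 2; order=[0,2]; indeg=(0,2,0,0,0,0,0,0,0)
step 3: output 3; order=[0,2,3]; indeg=(0,1,0,0,0,0,0,0,0)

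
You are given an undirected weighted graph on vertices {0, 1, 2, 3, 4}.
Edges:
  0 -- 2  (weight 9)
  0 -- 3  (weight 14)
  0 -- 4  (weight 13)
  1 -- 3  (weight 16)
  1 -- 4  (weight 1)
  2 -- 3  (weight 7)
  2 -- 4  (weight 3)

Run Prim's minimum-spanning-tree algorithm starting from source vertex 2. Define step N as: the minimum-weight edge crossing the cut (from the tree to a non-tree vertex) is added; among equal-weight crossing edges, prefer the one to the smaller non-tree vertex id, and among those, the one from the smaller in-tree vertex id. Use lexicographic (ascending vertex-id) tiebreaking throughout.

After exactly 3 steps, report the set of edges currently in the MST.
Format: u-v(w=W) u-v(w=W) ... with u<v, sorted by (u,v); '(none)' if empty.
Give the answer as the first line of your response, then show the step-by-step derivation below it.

1-4(w=1) 2-3(w=7) 2-4(w=3)

step 1: add edge 2-4 (w=3); MST = {2-4(w=3)}
step 2: add edge 1-4 (w=1); MST = {1-4(w=1) 2-4(w=3)}
step 3: add edge 2-3 (w=7); MST = {1-4(w=1) 2-3(w=7) 2-4(w=3)}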